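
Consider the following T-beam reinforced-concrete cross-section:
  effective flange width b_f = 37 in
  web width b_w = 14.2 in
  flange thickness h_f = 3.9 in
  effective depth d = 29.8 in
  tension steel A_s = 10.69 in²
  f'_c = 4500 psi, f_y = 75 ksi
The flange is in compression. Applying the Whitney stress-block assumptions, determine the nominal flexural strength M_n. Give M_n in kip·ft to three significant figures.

M_n ≈ 1770 kip·ft

Tension: T = A_s f_y = 10.69 × 75 = 801.75 kips.
Try a within the flange: a = T/(0.85 f'_c b_f) = 801.75/(0.85 × 4.5 × 37) = 5.665 in.
a = 5.665 > h_f = 3.9 in: the block extends into the web. Split into flange-overhang and web parts.
C_f = 0.85 f'_c (b_f − b_w) h_f = 0.85 × 4.5 × (37 − 14.2) × 3.9 = 340.1 kips.
Remaining web compression depth: a_w = (T − C_f)/(0.85 f'_c b_w) = (801.75 − 340.1)/(0.85 × 4.5 × 14.2) = 8.499 in.
M_n = C_f(d − h_f/2) + (T − C_f)(d − a_w/2) = 340.1 × (29.8 − 1.95) + 461.65 × (29.8 − 4.2495) = 9471.8 + 11795.4 = 21267.2 kip·in.
M_n = 21267.2/12 = 1772.27 kip·ft.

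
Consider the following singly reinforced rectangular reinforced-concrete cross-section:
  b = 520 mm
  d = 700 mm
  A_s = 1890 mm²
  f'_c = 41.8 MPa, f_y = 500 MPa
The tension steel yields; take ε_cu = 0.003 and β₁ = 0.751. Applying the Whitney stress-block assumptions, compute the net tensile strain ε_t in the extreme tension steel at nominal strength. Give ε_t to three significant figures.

a = A_s f_y/(0.85 f'_c b) = 51.15 mm.
β₁ = 0.751, so c = a/β₁ = 51.15/0.751 = 68.11 mm.
From the linear strain diagram with ε_cu = 0.003: ε_t = 0.003 (d − c)/c = 0.003 × (700 − 68.11)/68.11 = 0.0278.
Since ε_t ≥ 0.005, the section is tension-controlled.

ε_t ≈ 0.0278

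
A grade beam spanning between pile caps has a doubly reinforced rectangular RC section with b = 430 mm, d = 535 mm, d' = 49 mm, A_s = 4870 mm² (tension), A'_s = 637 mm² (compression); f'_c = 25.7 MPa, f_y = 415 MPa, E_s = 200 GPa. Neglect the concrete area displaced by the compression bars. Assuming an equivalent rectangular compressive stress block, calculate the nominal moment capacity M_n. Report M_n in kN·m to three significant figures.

M_n ≈ 904 kN·m

Assume both tension and compression steel yield.
Net tension couple steel: A_s − A'_s = 4233 mm².
a = (A_s − A'_s) f_y / (0.85 f'_c b) = 1756695/(0.85 × 25.7 × 430) = 187.01 mm.
c = a/β₁ = 187.01/0.85 = 220.01 mm; ε'_s = 0.003(c − d')/c = 0.0023 ≥ f_y/E_s = 0.0021, so compression steel does yield.
M_n = (A_s − A'_s) f_y (d − a/2) + A'_s f_y (d − d') = [1756695 × (535 − 93.505) + 264355 × (535 − 49)] × 10⁻⁶ = 775.57 + 128.48 = 904.05 kN·m.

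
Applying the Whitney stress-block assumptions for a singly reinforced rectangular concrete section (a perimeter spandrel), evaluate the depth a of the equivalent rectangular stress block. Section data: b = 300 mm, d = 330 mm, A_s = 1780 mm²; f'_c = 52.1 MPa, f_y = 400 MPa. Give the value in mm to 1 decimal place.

a ≈ 53.6 mm

T = A_s f_y = 1780 × 400 = 712000 N = 712 kN.
Setting C = 0.85 f'_c a b equal to T: a = 712000/(0.85 × 52.1 × 300) = 53.6 mm.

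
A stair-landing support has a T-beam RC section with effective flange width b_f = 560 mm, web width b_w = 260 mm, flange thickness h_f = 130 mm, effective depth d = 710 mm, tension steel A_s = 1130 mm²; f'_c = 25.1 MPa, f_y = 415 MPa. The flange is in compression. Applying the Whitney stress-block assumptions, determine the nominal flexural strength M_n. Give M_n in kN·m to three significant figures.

M_n ≈ 324 kN·m

Tension: T = A_s f_y = 1130 × 415 = 468950 N.
Try a within the flange: a = T/(0.85 f'_c b_f) = 468950/(0.85 × 25.1 × 560) = 39.25 mm.
Since a = 39.25 ≤ h_f = 130 mm, the stress block lies entirely in the flange; analyse as a rectangular beam of width b_f.
M_n = T(d − a/2) = 468950 × (710 − 19.625) = 323.75 × 10⁶ N·mm.
M_n = 323.75 kN·m.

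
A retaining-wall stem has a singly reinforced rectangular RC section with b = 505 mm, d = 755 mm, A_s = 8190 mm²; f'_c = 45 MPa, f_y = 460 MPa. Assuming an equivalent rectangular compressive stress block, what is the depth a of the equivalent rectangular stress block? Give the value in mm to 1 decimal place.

a ≈ 195.0 mm

T = A_s f_y = 8190 × 460 = 3767400 N = 3767.4 kN.
Setting C = 0.85 f'_c a b equal to T: a = 3767400/(0.85 × 45 × 505) = 195.0 mm.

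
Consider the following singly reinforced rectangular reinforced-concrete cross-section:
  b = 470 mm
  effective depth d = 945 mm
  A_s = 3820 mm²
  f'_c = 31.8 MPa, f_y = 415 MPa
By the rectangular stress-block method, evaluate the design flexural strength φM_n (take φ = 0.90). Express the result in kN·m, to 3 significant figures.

φM_n ≈ 1260 kN·m

T = A_s f_y = 3820 × 415 = 1585300 N = 1585.3 kN.
From C = T: a = T/(0.85 f'_c b) = 1585300/(0.85 × 31.8 × 470) = 124.79 mm.
M_n = T(d − a/2) = 1585.3 kN × (945 − 62.395) mm = 1399.19 kN·m.
φM_n = 0.90 × 1399.19 = 1259.27 kN·m.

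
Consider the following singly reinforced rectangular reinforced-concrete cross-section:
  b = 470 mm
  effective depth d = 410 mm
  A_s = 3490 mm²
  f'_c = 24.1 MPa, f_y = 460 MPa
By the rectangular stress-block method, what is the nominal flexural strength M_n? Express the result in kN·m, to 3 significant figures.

M_n ≈ 524 kN·m

T = A_s f_y = 3490 × 460 = 1605400 N = 1605.4 kN.
From C = T: a = T/(0.85 f'_c b) = 1605400/(0.85 × 24.1 × 470) = 166.74 mm.
M_n = T(d − a/2) = 1605.4 kN × (410 − 83.37) mm = 524.37 kN·m.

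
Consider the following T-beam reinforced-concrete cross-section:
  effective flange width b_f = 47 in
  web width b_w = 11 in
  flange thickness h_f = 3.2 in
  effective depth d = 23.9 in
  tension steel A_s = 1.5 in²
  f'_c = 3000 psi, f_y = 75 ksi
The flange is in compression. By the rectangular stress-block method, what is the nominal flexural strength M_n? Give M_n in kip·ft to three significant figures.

M_n ≈ 220 kip·ft

Tension: T = A_s f_y = 1.5 × 75 = 112.5 kips.
Try a within the flange: a = T/(0.85 f'_c b_f) = 112.5/(0.85 × 3 × 47) = 0.939 in.
Since a = 0.939 ≤ h_f = 3.2 in, the stress block lies entirely in the flange; analyse as a rectangular beam of width b_f.
M_n = T(d − a/2) = 112.5 × (23.9 − 0.4695) = 2635.9 kip·in.
M_n = 2635.9/12 = 219.66 kip·ft.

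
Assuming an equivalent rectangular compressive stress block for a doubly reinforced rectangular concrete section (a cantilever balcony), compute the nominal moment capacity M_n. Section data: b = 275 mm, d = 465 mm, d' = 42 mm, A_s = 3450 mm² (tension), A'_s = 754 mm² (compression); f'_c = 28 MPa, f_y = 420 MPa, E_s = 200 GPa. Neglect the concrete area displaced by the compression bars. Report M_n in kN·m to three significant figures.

Assume both tension and compression steel yield.
Net tension couple steel: A_s − A'_s = 2696 mm².
a = (A_s − A'_s) f_y / (0.85 f'_c b) = 1132320/(0.85 × 28 × 275) = 173.01 mm.
c = a/β₁ = 173.01/0.85 = 203.54 mm; ε'_s = 0.003(c − d')/c = 0.0024 ≥ f_y/E_s = 0.0021, so compression steel does yield.
M_n = (A_s − A'_s) f_y (d − a/2) + A'_s f_y (d − d') = [1132320 × (465 − 86.505) + 316680 × (465 − 42)] × 10⁻⁶ = 428.58 + 133.96 = 562.54 kN·m.

M_n ≈ 563 kN·m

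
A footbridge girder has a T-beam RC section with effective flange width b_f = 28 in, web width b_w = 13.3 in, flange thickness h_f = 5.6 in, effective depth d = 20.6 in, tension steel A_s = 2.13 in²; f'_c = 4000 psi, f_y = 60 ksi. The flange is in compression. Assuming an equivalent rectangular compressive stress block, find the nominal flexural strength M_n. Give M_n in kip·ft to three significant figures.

Tension: T = A_s f_y = 2.13 × 60 = 127.8 kips.
Try a within the flange: a = T/(0.85 f'_c b_f) = 127.8/(0.85 × 4 × 28) = 1.342 in.
Since a = 1.342 ≤ h_f = 5.6 in, the stress block lies entirely in the flange; analyse as a rectangular beam of width b_f.
M_n = T(d − a/2) = 127.8 × (20.6 − 0.671) = 2546.9 kip·in.
M_n = 2546.9/12 = 212.24 kip·ft.

M_n ≈ 212 kip·ft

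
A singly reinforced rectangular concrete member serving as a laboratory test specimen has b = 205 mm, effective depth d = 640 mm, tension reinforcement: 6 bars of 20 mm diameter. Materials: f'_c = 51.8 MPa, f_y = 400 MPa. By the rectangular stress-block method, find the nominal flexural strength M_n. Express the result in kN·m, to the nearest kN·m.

M_n ≈ 451 kN·m

A_s = 6 × 314 = 1884 mm².
T = A_s f_y = 1884 × 400 = 753600 N = 753.6 kN.
From C = T: a = T/(0.85 f'_c b) = 753600/(0.85 × 51.8 × 205) = 83.49 mm.
M_n = T(d − a/2) = 753.6 kN × (640 − 41.745) mm = 450.84 kN·m.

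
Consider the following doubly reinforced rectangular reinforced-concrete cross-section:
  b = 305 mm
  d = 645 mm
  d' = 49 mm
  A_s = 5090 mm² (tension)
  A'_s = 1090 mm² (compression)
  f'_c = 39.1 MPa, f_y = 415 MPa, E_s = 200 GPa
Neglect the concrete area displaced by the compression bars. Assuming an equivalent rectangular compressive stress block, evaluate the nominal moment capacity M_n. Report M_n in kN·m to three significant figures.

M_n ≈ 1200 kN·m

Assume both tension and compression steel yield.
Net tension couple steel: A_s − A'_s = 4000 mm².
a = (A_s − A'_s) f_y / (0.85 f'_c b) = 1660000/(0.85 × 39.1 × 305) = 163.76 mm.
c = a/β₁ = 163.76/0.771 = 212.40 mm; ε'_s = 0.003(c − d')/c = 0.0023 ≥ f_y/E_s = 0.0021, so compression steel does yield.
M_n = (A_s − A'_s) f_y (d − a/2) + A'_s f_y (d − d') = [1660000 × (645 − 81.88) + 452350 × (645 − 49)] × 10⁻⁶ = 934.78 + 269.60 = 1204.38 kN·m.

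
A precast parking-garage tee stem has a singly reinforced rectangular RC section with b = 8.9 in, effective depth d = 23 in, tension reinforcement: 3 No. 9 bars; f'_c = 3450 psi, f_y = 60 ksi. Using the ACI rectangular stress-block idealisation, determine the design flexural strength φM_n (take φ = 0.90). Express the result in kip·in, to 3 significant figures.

φM_n ≈ 3170 kip·in

A_s = 3 × 1 = 3 in².
T = A_s f_y = 3 × 60 = 180 kips.
a = T/(0.85 f'_c b) = 180/(0.85 × 3.45 × 8.9) = 6.897 in.
M_n = T(d − a/2) = 180 × (23 − 3.4485) = 3519.3 kip·in.
φM_n = 0.90 × 3519.3 = 3167.4 kip·in.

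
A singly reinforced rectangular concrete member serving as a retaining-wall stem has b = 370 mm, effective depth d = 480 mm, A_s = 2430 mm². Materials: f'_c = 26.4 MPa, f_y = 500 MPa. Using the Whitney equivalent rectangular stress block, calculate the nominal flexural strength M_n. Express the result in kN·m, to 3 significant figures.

M_n ≈ 494 kN·m

T = A_s f_y = 2430 × 500 = 1215000 N = 1215 kN.
From C = T: a = T/(0.85 f'_c b) = 1215000/(0.85 × 26.4 × 370) = 146.34 mm.
M_n = T(d − a/2) = 1215 kN × (480 − 73.17) mm = 494.30 kN·m.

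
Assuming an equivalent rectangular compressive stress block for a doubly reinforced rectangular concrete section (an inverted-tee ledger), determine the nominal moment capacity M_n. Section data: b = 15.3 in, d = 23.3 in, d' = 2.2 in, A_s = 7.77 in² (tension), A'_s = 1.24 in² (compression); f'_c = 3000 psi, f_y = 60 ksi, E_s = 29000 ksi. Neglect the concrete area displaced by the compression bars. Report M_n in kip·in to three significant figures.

Assume both steels yield.
a = (A_s − A'_s) f_y/(0.85 f'_c b) = (7.77 − 1.24) × 60/(0.85 × 3 × 15.3) = 10.042 in.
c = a/β₁ = 10.042/0.85 = 11.814 in; ε'_s = 0.003(c − d')/c = 0.0024 ≥ ε_y = 0.0021, so the compression steel yields.
M_n = (A_s − A'_s) f_y (d − a/2) + A'_s f_y (d − d') = 391.8 × (23.3 − 5.021) + 74.4 × (23.3 − 2.2) = 7161.7 + 1569.8 = 8731.5 kip·in.

M_n ≈ 8730 kip·in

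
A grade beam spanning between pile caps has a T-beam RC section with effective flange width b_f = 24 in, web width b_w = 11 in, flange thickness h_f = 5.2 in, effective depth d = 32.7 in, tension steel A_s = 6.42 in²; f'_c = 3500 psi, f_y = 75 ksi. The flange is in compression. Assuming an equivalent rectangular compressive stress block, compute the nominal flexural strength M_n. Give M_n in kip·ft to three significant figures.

Tension: T = A_s f_y = 6.42 × 75 = 481.5 kips.
Try a within the flange: a = T/(0.85 f'_c b_f) = 481.5/(0.85 × 3.5 × 24) = 6.744 in.
a = 6.744 > h_f = 5.2 in: the block extends into the web. Split into flange-overhang and web parts.
C_f = 0.85 f'_c (b_f − b_w) h_f = 0.85 × 3.5 × (24 − 11) × 5.2 = 201.1 kips.
Remaining web compression depth: a_w = (T − C_f)/(0.85 f'_c b_w) = (481.5 − 201.1)/(0.85 × 3.5 × 11) = 8.568 in.
M_n = C_f(d − h_f/2) + (T − C_f)(d − a_w/2) = 201.1 × (32.7 − 2.6) + 280.4 × (32.7 − 4.284) = 6053.1 + 7967.8 = 14020.9 kip·in.
M_n = 14020.9/12 = 1168.41 kip·ft.

M_n ≈ 1170 kip·ft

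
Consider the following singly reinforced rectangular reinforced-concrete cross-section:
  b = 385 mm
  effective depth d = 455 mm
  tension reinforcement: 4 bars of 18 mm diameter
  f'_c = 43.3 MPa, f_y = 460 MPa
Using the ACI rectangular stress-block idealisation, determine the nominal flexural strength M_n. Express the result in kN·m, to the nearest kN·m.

M_n ≈ 205 kN·m

A_s = 4 × 254 = 1016 mm².
T = A_s f_y = 1016 × 460 = 467360 N = 467.36 kN.
From C = T: a = T/(0.85 f'_c b) = 467360/(0.85 × 43.3 × 385) = 32.98 mm.
M_n = T(d − a/2) = 467.36 kN × (455 − 16.49) mm = 204.94 kN·m.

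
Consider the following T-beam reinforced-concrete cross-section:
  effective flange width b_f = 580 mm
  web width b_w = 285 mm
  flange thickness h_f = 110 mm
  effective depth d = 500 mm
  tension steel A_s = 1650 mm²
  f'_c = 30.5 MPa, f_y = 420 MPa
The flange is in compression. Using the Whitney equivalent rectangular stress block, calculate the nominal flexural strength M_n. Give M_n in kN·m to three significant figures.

M_n ≈ 331 kN·m

Tension: T = A_s f_y = 1650 × 420 = 693000 N.
Try a within the flange: a = T/(0.85 f'_c b_f) = 693000/(0.85 × 30.5 × 580) = 46.09 mm.
Since a = 46.09 ≤ h_f = 110 mm, the stress block lies entirely in the flange; analyse as a rectangular beam of width b_f.
M_n = T(d − a/2) = 693000 × (500 − 23.045) = 330.53 × 10⁶ N·mm.
M_n = 330.53 kN·m.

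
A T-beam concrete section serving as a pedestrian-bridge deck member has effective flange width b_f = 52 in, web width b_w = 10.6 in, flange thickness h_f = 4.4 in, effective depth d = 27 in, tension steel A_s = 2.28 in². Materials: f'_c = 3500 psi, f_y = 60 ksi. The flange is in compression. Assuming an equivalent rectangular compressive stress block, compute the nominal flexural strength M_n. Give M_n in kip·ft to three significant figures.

Tension: T = A_s f_y = 2.28 × 60 = 136.8 kips.
Try a within the flange: a = T/(0.85 f'_c b_f) = 136.8/(0.85 × 3.5 × 52) = 0.884 in.
Since a = 0.884 ≤ h_f = 4.4 in, the stress block lies entirely in the flange; analyse as a rectangular beam of width b_f.
M_n = T(d − a/2) = 136.8 × (27 − 0.442) = 3633.1 kip·in.
M_n = 3633.1/12 = 302.76 kip·ft.

M_n ≈ 303 kip·ft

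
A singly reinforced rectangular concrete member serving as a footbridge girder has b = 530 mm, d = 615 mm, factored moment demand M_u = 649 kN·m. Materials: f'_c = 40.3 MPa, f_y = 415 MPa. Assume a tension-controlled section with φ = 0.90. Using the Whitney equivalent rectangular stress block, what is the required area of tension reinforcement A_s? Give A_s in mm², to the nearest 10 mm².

A_s ≈ 2990 mm²

M_n = M_u/φ = 649/0.90 = 721.111 kN·m.
With M_n = 0.85 f'_c a b (d − a/2), solve the quadratic for a:
a = d − √(d² − 2M_n/(0.85 f'_c b)) = 615 − √(615² − 2 × 721.111×10⁶/(0.85 × 40.3 × 530)) = 68.39 mm.
A_s = 0.85 f'_c a b / f_y = 0.85 × 40.3 × 68.39 × 530 / 415 = 2991.9 mm².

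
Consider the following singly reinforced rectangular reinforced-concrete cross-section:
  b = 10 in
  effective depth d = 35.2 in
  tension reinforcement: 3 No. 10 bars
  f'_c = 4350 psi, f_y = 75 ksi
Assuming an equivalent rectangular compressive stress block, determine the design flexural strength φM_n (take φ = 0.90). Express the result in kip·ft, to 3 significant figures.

A_s = 3 × 1.27 = 3.81 in².
T = A_s f_y = 3.81 × 75 = 285.75 kips.
a = T/(0.85 f'_c b) = 285.75/(0.85 × 4.35 × 10) = 7.728 in.
M_n = T(d − a/2) = 285.75 × (35.2 − 3.864) = 8954.3 kip·in = 8954.3/12 = 746.19 kip·ft.
φM_n = 0.90 × 746.19 = 671.57 kip·ft.

φM_n ≈ 672 kip·ft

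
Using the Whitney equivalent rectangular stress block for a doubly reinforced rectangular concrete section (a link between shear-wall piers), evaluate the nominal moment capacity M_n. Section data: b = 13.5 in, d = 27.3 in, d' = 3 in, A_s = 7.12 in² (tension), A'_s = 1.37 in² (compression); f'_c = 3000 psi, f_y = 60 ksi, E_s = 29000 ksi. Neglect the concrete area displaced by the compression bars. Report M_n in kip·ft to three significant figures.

Assume both steels yield.
a = (A_s − A'_s) f_y/(0.85 f'_c b) = (7.12 − 1.37) × 60/(0.85 × 3 × 13.5) = 10.022 in.
c = a/β₁ = 10.022/0.85 = 11.791 in; ε'_s = 0.003(c − d')/c = 0.0022 ≥ ε_y = 0.0021, so the compression steel yields.
M_n = (A_s − A'_s) f_y (d − a/2) + A'_s f_y (d − d') = 345 × (27.3 − 5.011) + 82.2 × (27.3 − 3) = 7689.7 + 1997.5 = 9687.2 kip·in = 9687.2/12 = 807.27 kip·ft.

M_n ≈ 807 kip·ft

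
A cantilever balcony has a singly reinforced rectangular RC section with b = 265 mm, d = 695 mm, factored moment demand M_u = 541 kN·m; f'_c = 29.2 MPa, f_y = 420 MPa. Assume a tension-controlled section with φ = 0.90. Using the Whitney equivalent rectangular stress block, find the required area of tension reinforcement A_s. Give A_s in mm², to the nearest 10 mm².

M_n = M_u/φ = 541/0.90 = 601.111 kN·m.
With M_n = 0.85 f'_c a b (d − a/2), solve the quadratic for a:
a = d − √(d² − 2M_n/(0.85 f'_c b)) = 695 − √(695² − 2 × 601.111×10⁶/(0.85 × 29.2 × 265)) = 147.06 mm.
A_s = 0.85 f'_c a b / f_y = 0.85 × 29.2 × 147.06 × 265 / 420 = 2303.0 mm².

A_s ≈ 2300 mm²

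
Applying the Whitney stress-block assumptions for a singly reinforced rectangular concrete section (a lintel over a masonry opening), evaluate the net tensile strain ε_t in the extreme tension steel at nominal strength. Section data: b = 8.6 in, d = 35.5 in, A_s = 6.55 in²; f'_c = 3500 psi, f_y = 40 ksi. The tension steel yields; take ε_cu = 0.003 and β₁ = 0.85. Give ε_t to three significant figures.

a = A_s f_y/(0.85 f'_c b) = 10.240 in.
β₁ = 0.85, so c = a/β₁ = 10.240/0.85 = 12.047 in.
From the linear strain diagram with ε_cu = 0.003: ε_t = 0.003 (d − c)/c = 0.003 × (35.5 − 12.047)/12.047 = 0.00584.
Since ε_t ≥ 0.005, the section is tension-controlled.

ε_t ≈ 0.00584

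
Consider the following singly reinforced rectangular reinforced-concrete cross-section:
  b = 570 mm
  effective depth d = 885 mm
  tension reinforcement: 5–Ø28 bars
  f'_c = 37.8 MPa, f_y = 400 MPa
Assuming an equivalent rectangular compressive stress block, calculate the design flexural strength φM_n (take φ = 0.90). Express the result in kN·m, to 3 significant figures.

A_s = 5 × 616 = 3080 mm².
T = A_s f_y = 3080 × 400 = 1232000 N = 1232 kN.
From C = T: a = T/(0.85 f'_c b) = 1232000/(0.85 × 37.8 × 570) = 67.27 mm.
M_n = T(d − a/2) = 1232 kN × (885 − 33.635) mm = 1048.88 kN·m.
φM_n = 0.90 × 1048.88 = 943.99 kN·m.

φM_n ≈ 944 kN·m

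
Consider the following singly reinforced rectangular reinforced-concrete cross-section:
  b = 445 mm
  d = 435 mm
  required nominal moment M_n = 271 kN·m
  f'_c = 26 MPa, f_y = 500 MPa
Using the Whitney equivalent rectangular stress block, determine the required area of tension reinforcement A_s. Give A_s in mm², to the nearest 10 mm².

A_s ≈ 1350 mm²

With M_n = 0.85 f'_c a b (d − a/2), solve the quadratic for a:
a = d − √(d² − 2M_n/(0.85 f'_c b)) = 435 − √(435² − 2 × 271×10⁶/(0.85 × 26 × 445)) = 68.79 mm.
A_s = 0.85 f'_c a b / f_y = 0.85 × 26 × 68.79 × 445 / 500 = 1353.0 mm².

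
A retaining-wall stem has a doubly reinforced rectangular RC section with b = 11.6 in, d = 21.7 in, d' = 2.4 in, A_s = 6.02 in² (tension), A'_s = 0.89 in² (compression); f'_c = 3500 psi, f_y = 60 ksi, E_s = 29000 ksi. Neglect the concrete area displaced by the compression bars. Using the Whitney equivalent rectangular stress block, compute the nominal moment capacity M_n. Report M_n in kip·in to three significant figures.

Assume both steels yield.
a = (A_s − A'_s) f_y/(0.85 f'_c b) = (6.02 − 0.89) × 60/(0.85 × 3.5 × 11.6) = 8.919 in.
c = a/β₁ = 8.919/0.85 = 10.493 in; ε'_s = 0.003(c − d')/c = 0.0023 ≥ ε_y = 0.0021, so the compression steel yields.
M_n = (A_s − A'_s) f_y (d − a/2) + A'_s f_y (d − d') = 307.8 × (21.7 − 4.4595) + 53.4 × (21.7 − 2.4) = 5306.6 + 1030.6 = 6337.2 kip·in.

M_n ≈ 6340 kip·in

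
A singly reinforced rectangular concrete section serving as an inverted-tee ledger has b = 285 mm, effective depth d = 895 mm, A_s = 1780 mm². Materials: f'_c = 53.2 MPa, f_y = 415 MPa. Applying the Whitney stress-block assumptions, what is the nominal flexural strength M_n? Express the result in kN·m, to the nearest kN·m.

T = A_s f_y = 1780 × 415 = 738700 N = 738.7 kN.
From C = T: a = T/(0.85 f'_c b) = 738700/(0.85 × 53.2 × 285) = 57.32 mm.
M_n = T(d − a/2) = 738.7 kN × (895 − 28.66) mm = 639.97 kN·m.

M_n ≈ 640 kN·m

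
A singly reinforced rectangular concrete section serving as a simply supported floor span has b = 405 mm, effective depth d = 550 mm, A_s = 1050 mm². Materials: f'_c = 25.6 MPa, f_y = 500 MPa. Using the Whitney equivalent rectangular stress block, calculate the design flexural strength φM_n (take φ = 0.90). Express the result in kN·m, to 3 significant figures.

T = A_s f_y = 1050 × 500 = 525000 N = 525 kN.
From C = T: a = T/(0.85 f'_c b) = 525000/(0.85 × 25.6 × 405) = 59.57 mm.
M_n = T(d − a/2) = 525 kN × (550 − 29.785) mm = 273.11 kN·m.
φM_n = 0.90 × 273.11 = 245.80 kN·m.

φM_n ≈ 246 kN·m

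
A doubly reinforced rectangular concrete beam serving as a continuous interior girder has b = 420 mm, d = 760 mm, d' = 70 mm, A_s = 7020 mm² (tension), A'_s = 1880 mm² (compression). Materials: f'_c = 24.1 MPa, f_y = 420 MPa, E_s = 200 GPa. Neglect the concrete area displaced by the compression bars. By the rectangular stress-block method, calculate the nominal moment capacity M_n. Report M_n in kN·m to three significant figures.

M_n ≈ 1910 kN·m

Assume both tension and compression steel yield.
Net tension couple steel: A_s − A'_s = 5140 mm².
a = (A_s − A'_s) f_y / (0.85 f'_c b) = 2158800/(0.85 × 24.1 × 420) = 250.92 mm.
c = a/β₁ = 250.92/0.85 = 295.20 mm; ε'_s = 0.003(c − d')/c = 0.0023 ≥ f_y/E_s = 0.0021, so compression steel does yield.
M_n = (A_s − A'_s) f_y (d − a/2) + A'_s f_y (d − d') = [2158800 × (760 − 125.46) + 789600 × (760 − 70)] × 10⁻⁶ = 1369.84 + 544.82 = 1914.66 kN·m.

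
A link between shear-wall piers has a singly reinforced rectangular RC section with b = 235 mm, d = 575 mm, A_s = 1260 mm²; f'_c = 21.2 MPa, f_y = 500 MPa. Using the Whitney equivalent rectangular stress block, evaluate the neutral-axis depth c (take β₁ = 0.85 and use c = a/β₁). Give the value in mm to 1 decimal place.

c ≈ 175.0 mm

T = A_s f_y = 1260 × 500 = 630000 N = 630 kN.
Setting C = 0.85 f'_c a b equal to T: a = 630000/(0.85 × 21.2 × 235) = 148.771 mm.
With β₁ = 0.85, c = a/β₁ = 148.771/0.85 = 175.0 mm.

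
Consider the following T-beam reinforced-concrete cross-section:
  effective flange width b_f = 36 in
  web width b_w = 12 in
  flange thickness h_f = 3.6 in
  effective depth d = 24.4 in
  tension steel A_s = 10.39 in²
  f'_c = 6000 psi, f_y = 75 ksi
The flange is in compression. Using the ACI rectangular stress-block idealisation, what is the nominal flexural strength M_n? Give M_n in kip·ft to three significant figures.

M_n ≈ 1440 kip·ft

Tension: T = A_s f_y = 10.39 × 75 = 779.25 kips.
Try a within the flange: a = T/(0.85 f'_c b_f) = 779.25/(0.85 × 6 × 36) = 4.244 in.
a = 4.244 > h_f = 3.6 in: the block extends into the web. Split into flange-overhang and web parts.
C_f = 0.85 f'_c (b_f − b_w) h_f = 0.85 × 6 × (36 − 12) × 3.6 = 440.6 kips.
Remaining web compression depth: a_w = (T − C_f)/(0.85 f'_c b_w) = (779.25 − 440.6)/(0.85 × 6 × 12) = 5.533 in.
M_n = C_f(d − h_f/2) + (T − C_f)(d − a_w/2) = 440.6 × (24.4 − 1.8) + 338.65 × (24.4 − 2.7665) = 9957.6 + 7326.2 = 17283.8 kip·in.
M_n = 17283.8/12 = 1440.32 kip·ft.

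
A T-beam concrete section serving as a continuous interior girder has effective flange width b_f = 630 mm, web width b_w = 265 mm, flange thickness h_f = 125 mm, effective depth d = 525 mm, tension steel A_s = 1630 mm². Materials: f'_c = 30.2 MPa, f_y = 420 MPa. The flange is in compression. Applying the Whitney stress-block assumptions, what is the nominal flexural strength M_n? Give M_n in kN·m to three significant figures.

Tension: T = A_s f_y = 1630 × 420 = 684600 N.
Try a within the flange: a = T/(0.85 f'_c b_f) = 684600/(0.85 × 30.2 × 630) = 42.33 mm.
Since a = 42.33 ≤ h_f = 125 mm, the stress block lies entirely in the flange; analyse as a rectangular beam of width b_f.
M_n = T(d − a/2) = 684600 × (525 − 21.165) = 344.93 × 10⁶ N·mm.
M_n = 344.93 kN·m.

M_n ≈ 345 kN·m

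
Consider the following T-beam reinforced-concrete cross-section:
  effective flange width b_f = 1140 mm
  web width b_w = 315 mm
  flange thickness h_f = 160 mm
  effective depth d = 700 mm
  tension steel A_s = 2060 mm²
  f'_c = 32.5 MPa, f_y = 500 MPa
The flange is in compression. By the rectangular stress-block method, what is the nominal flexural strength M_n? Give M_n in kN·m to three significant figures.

M_n ≈ 704 kN·m

Tension: T = A_s f_y = 2060 × 500 = 1030000 N.
Try a within the flange: a = T/(0.85 f'_c b_f) = 1030000/(0.85 × 32.5 × 1140) = 32.71 mm.
Since a = 32.71 ≤ h_f = 160 mm, the stress block lies entirely in the flange; analyse as a rectangular beam of width b_f.
M_n = T(d − a/2) = 1030000 × (700 − 16.355) = 704.15 × 10⁶ N·mm.
M_n = 704.15 kN·m.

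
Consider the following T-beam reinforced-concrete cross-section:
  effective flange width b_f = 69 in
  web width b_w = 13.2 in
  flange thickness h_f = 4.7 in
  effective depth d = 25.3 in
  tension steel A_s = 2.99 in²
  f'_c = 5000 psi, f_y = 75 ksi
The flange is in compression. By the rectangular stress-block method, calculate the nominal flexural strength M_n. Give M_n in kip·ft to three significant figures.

Tension: T = A_s f_y = 2.99 × 75 = 224.25 kips.
Try a within the flange: a = T/(0.85 f'_c b_f) = 224.25/(0.85 × 5 × 69) = 0.765 in.
Since a = 0.765 ≤ h_f = 4.7 in, the stress block lies entirely in the flange; analyse as a rectangular beam of width b_f.
M_n = T(d − a/2) = 224.25 × (25.3 − 0.3825) = 5587.7 kip·in.
M_n = 5587.7/12 = 465.64 kip·ft.

M_n ≈ 466 kip·ft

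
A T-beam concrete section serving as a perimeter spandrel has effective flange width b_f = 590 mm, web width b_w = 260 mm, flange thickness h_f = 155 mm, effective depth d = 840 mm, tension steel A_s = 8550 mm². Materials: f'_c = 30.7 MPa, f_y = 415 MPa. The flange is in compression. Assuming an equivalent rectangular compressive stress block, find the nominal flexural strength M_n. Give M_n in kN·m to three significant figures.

M_n ≈ 2520 kN·m

Tension: T = A_s f_y = 8550 × 415 = 3548250 N.
Try a within the flange: a = T/(0.85 f'_c b_f) = 3548250/(0.85 × 30.7 × 590) = 230.46 mm.
a = 230.46 > h_f = 155 mm: the block extends into the web. Split into flange-overhang and web parts.
C_f = 0.85 f'_c (b_f − b_w) h_f = 0.85 × 30.7 × (590 − 260) × 155 = 1334759 N.
Remaining web compression depth: a_w = (T − C_f)/(0.85 f'_c b_w) = (3548250 − 1334759)/(0.85 × 30.7 × 260) = 326.25 mm.
M_n = C_f(d − h_f/2) + (T − C_f)(d − a_w/2) = 1334759 × (840 − 77.5) + 2213491 × (840 − 163.125) = 1017.75 + 1498.26 = 2516.01 × 10⁶ N·mm.
M_n = 2516.01 kN·m.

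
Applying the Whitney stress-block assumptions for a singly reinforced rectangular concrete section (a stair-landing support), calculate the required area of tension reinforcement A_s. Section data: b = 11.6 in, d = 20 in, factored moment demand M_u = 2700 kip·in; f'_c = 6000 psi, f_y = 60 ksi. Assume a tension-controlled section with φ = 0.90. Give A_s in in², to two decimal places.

M_n = M_u/φ = 2700/0.90 = 3000 kip·in.
From M_n = 0.85 f'_c a b (d − a/2):
a = d − √(d² − 2M_n/(0.85 f'_c b)) = 20 − √(20² − 2 × 3000/(0.85 × 6 × 11.6)) = 2.721 in.
A_s = 0.85 f'_c a b / f_y = 0.85 × 6 × 2.721 × 11.6 / 60 = 2.683 in².

A_s ≈ 2.68 in²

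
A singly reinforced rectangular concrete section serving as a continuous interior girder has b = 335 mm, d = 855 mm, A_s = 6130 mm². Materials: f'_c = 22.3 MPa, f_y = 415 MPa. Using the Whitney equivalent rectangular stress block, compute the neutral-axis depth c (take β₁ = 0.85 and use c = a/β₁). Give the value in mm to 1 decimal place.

T = A_s f_y = 6130 × 415 = 2543950 N = 2543.95 kN.
Setting C = 0.85 f'_c a b equal to T: a = 2543950/(0.85 × 22.3 × 335) = 400.627 mm.
With β₁ = 0.85, c = a/β₁ = 400.627/0.85 = 471.3 mm.

c ≈ 471.3 mm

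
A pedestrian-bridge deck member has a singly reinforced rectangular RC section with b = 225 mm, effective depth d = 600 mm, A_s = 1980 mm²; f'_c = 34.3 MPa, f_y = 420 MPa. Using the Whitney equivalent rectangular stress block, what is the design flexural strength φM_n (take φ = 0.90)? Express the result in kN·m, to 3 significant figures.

T = A_s f_y = 1980 × 420 = 831600 N = 831.6 kN.
From C = T: a = T/(0.85 f'_c b) = 831600/(0.85 × 34.3 × 225) = 126.77 mm.
M_n = T(d − a/2) = 831.6 kN × (600 − 63.385) mm = 446.25 kN·m.
φM_n = 0.90 × 446.25 = 401.63 kN·m.

φM_n ≈ 402 kN·m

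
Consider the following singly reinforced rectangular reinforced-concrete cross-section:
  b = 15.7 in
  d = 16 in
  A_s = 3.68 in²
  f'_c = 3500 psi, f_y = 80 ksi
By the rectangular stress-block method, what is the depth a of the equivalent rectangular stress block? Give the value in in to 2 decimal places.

a ≈ 6.30 in

T = A_s f_y = 3.68 × 80 = 294.4 kips.
a = T/(0.85 f'_c b) = 294.4/(0.85 × 3.5 × 15.7) = 6.30 in.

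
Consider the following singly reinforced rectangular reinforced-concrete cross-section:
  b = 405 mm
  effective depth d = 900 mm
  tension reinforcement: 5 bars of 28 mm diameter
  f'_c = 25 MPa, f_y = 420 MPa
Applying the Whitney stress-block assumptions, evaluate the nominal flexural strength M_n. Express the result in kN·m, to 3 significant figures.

A_s = 5 × 616 = 3080 mm².
T = A_s f_y = 3080 × 420 = 1293600 N = 1293.6 kN.
From C = T: a = T/(0.85 f'_c b) = 1293600/(0.85 × 25 × 405) = 150.31 mm.
M_n = T(d − a/2) = 1293.6 kN × (900 − 75.155) mm = 1067.02 kN·m.

M_n ≈ 1070 kN·m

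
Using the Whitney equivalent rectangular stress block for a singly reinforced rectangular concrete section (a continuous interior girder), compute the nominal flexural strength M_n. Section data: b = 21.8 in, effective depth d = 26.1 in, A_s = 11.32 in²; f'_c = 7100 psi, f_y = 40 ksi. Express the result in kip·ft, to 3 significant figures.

M_n ≈ 920 kip·ft

T = A_s f_y = 11.32 × 40 = 452.8 kips.
a = T/(0.85 f'_c b) = 452.8/(0.85 × 7.1 × 21.8) = 3.442 in.
M_n = T(d − a/2) = 452.8 × (26.1 − 1.721) = 11038.8 kip·in = 11038.8/12 = 919.90 kip·ft.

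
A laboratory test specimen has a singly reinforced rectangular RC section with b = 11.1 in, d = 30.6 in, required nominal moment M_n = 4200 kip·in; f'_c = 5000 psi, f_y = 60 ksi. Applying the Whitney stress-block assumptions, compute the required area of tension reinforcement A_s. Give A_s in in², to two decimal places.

From M_n = 0.85 f'_c a b (d − a/2):
a = d − √(d² − 2M_n/(0.85 f'_c b)) = 30.6 − √(30.6² − 2 × 4200/(0.85 × 5 × 11.1)) = 3.063 in.
A_s = 0.85 f'_c a b / f_y = 0.85 × 5 × 3.063 × 11.1 / 60 = 2.408 in².

A_s ≈ 2.41 in²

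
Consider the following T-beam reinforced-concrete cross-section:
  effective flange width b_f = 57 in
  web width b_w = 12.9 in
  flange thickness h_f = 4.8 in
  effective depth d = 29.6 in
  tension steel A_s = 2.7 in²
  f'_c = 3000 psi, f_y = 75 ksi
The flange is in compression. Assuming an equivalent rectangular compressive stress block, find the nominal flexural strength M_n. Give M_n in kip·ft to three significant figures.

Tension: T = A_s f_y = 2.7 × 75 = 202.5 kips.
Try a within the flange: a = T/(0.85 f'_c b_f) = 202.5/(0.85 × 3 × 57) = 1.393 in.
Since a = 1.393 ≤ h_f = 4.8 in, the stress block lies entirely in the flange; analyse as a rectangular beam of width b_f.
M_n = T(d − a/2) = 202.5 × (29.6 − 0.6965) = 5853.0 kip·in.
M_n = 5853.0/12 = 487.75 kip·ft.

M_n ≈ 488 kip·ft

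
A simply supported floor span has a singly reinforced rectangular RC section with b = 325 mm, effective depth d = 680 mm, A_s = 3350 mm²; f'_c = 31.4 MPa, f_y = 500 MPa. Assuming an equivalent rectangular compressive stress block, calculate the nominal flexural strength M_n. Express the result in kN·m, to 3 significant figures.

T = A_s f_y = 3350 × 500 = 1675000 N = 1675 kN.
From C = T: a = T/(0.85 f'_c b) = 1675000/(0.85 × 31.4 × 325) = 193.10 mm.
M_n = T(d − a/2) = 1675 kN × (680 − 96.55) mm = 977.28 kN·m.

M_n ≈ 977 kN·m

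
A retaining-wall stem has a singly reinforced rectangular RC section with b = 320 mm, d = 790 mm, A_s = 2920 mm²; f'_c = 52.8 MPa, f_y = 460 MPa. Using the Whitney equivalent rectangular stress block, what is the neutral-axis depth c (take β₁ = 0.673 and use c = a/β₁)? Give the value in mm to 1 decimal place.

T = A_s f_y = 2920 × 460 = 1343200 N = 1343.2 kN.
Setting C = 0.85 f'_c a b equal to T: a = 1343200/(0.85 × 52.8 × 320) = 93.527 mm.
With β₁ = 0.673, c = a/β₁ = 93.527/0.673 = 139.0 mm.

c ≈ 139.0 mm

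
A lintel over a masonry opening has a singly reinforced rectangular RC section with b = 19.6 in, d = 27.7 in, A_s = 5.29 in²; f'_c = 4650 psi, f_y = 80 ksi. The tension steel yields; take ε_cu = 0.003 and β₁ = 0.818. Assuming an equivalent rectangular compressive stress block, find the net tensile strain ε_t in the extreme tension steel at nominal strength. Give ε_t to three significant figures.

a = A_s f_y/(0.85 f'_c b) = 5.463 in.
β₁ = 0.818, so c = a/β₁ = 5.463/0.818 = 6.678 in.
From the linear strain diagram with ε_cu = 0.003: ε_t = 0.003 (d − c)/c = 0.003 × (27.7 − 6.678)/6.678 = 0.00944.
Since ε_t ≥ 0.005, the section is tension-controlled.

ε_t ≈ 0.00944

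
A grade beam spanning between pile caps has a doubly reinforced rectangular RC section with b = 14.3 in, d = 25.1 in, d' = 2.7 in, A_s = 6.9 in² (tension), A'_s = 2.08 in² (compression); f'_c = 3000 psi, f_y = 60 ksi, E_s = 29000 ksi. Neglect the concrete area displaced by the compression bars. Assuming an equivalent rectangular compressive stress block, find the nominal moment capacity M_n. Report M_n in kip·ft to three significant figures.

Assume both steels yield.
a = (A_s − A'_s) f_y/(0.85 f'_c b) = (6.9 − 2.08) × 60/(0.85 × 3 × 14.3) = 7.931 in.
c = a/β₁ = 7.931/0.85 = 9.331 in; ε'_s = 0.003(c − d')/c = 0.0021 ≥ ε_y = 0.0021, so the compression steel yields.
M_n = (A_s − A'_s) f_y (d − a/2) + A'_s f_y (d − d') = 289.2 × (25.1 − 3.9655) + 124.8 × (25.1 − 2.7) = 6112.1 + 2795.5 = 8907.6 kip·in = 8907.6/12 = 742.30 kip·ft.

M_n ≈ 742 kip·ft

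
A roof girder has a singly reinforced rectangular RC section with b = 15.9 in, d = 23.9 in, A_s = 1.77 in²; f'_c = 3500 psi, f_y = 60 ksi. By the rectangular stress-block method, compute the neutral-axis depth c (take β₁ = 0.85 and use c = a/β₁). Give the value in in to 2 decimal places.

T = A_s f_y = 1.77 × 60 = 106.2 kips.
a = T/(0.85 f'_c b) = 106.2/(0.85 × 3.5 × 15.9) = 2.2451 in.
With β₁ = 0.85, c = a/β₁ = 2.2451/0.85 = 2.64 in.

c ≈ 2.64 in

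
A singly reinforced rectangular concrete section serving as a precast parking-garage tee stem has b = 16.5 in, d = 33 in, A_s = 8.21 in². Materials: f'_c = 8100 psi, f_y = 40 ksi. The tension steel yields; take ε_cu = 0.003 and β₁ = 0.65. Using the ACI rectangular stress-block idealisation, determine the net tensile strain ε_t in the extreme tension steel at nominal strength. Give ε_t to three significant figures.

a = A_s f_y/(0.85 f'_c b) = 2.891 in.
β₁ = 0.65, so c = a/β₁ = 2.891/0.65 = 4.448 in.
From the linear strain diagram with ε_cu = 0.003: ε_t = 0.003 (d − c)/c = 0.003 × (33 − 4.448)/4.448 = 0.0193.
Since ε_t ≥ 0.005, the section is tension-controlled.

ε_t ≈ 0.0193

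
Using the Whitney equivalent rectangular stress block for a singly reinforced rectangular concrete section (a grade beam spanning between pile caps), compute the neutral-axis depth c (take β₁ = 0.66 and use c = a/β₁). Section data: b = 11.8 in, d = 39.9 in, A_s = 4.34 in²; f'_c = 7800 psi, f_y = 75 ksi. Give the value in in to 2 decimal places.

T = A_s f_y = 4.34 × 75 = 325.5 kips.
a = T/(0.85 f'_c b) = 325.5/(0.85 × 7.8 × 11.8) = 4.1606 in.
With β₁ = 0.66, c = a/β₁ = 4.1606/0.66 = 6.30 in.

c ≈ 6.30 in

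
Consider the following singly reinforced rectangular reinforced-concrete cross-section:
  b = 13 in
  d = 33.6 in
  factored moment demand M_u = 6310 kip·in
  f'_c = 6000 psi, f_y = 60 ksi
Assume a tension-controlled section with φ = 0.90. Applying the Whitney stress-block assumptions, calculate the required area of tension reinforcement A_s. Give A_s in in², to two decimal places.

M_n = M_u/φ = 6310/0.90 = 7011.11 kip·in.
From M_n = 0.85 f'_c a b (d − a/2):
a = d − √(d² − 2M_n/(0.85 f'_c b)) = 33.6 − √(33.6² − 2 × 7011.11/(0.85 × 6 × 13)) = 3.310 in.
A_s = 0.85 f'_c a b / f_y = 0.85 × 6 × 3.310 × 13 / 60 = 3.658 in².

A_s ≈ 3.66 in²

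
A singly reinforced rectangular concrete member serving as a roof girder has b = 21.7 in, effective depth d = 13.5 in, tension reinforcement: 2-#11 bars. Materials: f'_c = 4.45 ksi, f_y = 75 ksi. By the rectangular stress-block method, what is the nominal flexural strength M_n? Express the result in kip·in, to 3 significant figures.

M_n ≈ 2830 kip·in

A_s = 2 × 1.56 = 3.12 in².
T = A_s f_y = 3.12 × 75 = 234 kips.
a = T/(0.85 f'_c b) = 234/(0.85 × 4.45 × 21.7) = 2.851 in.
M_n = T(d − a/2) = 234 × (13.5 − 1.4255) = 2825.4 kip·in.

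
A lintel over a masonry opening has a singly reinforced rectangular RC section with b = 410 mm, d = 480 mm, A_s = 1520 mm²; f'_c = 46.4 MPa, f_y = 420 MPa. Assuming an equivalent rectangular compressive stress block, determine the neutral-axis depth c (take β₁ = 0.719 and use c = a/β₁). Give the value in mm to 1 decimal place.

T = A_s f_y = 1520 × 420 = 638400 N = 638.4 kN.
Setting C = 0.85 f'_c a b equal to T: a = 638400/(0.85 × 46.4 × 410) = 39.480 mm.
With β₁ = 0.719, c = a/β₁ = 39.480/0.719 = 54.9 mm.

c ≈ 54.9 mm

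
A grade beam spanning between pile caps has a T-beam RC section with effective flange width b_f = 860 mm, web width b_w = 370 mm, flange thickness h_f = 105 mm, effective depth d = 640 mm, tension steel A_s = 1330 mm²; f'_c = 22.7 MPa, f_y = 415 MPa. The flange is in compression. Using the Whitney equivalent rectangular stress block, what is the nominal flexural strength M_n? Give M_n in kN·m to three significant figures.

Tension: T = A_s f_y = 1330 × 415 = 551950 N.
Try a within the flange: a = T/(0.85 f'_c b_f) = 551950/(0.85 × 22.7 × 860) = 33.26 mm.
Since a = 33.26 ≤ h_f = 105 mm, the stress block lies entirely in the flange; analyse as a rectangular beam of width b_f.
M_n = T(d − a/2) = 551950 × (640 − 16.63) = 344.07 × 10⁶ N·mm.
M_n = 344.07 kN·m.

M_n ≈ 344 kN·m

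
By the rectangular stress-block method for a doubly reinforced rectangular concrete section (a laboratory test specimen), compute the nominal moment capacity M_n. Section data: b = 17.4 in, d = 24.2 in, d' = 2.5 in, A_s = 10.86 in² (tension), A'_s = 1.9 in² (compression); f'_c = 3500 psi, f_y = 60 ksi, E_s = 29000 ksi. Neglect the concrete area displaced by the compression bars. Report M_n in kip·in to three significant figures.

Assume both steels yield.
a = (A_s − A'_s) f_y/(0.85 f'_c b) = (10.86 − 1.9) × 60/(0.85 × 3.5 × 17.4) = 10.385 in.
c = a/β₁ = 10.385/0.85 = 12.218 in; ε'_s = 0.003(c − d')/c = 0.0024 ≥ ε_y = 0.0021, so the compression steel yields.
M_n = (A_s − A'_s) f_y (d − a/2) + A'_s f_y (d − d') = 537.6 × (24.2 − 5.1925) + 114 × (24.2 − 2.5) = 10218.4 + 2473.8 = 12692.2 kip·in.

M_n ≈ 12700 kip·in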